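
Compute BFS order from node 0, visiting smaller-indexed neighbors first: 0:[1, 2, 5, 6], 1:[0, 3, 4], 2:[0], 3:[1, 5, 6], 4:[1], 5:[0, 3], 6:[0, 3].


BFS queue: start with [0]
Visit order: [0, 1, 2, 5, 6, 3, 4]


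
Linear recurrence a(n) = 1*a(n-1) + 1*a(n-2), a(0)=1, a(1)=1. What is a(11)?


Build bottom-up:
...a(9)=55, a(10)=89, a(11)=1*89+1*55=144


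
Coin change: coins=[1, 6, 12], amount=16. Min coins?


dp[0]=0; dp[i]=1+min(dp[i-c] for c in coins)
...dp[11]=6, dp[12]=1, dp[13]=2, dp[14]=3, dp[15]=4, dp[16]=5
Minimum coins for 16 = 5


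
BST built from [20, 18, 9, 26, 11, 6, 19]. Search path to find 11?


BST root = 20
Search for 11: compare at each node
Path: [20, 18, 9, 11]


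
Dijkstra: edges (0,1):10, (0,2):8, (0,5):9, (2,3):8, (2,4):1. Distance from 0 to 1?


Dijkstra from 0:
Distances: {0: 0, 1: 10, 2: 8, 3: 16, 4: 9, 5: 9}
Shortest distance to 1 = 10, path = [0, 1]


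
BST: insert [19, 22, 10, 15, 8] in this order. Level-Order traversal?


Root = 19; build tree by BST insertion.
Level-Order traversal: [19, 10, 22, 8, 15]


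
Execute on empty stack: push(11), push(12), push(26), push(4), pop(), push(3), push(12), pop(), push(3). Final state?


push(11) -> [11]
push(12) -> [11, 12]
push(26) -> [11, 12, 26]
push(4) -> [11, 12, 26, 4]
pop() returns 4 -> [11, 12, 26]
push(3) -> [11, 12, 26, 3]
push(12) -> [11, 12, 26, 3, 12]
pop() returns 12 -> [11, 12, 26, 3]
push(3) -> [11, 12, 26, 3, 3]
Final stack (bottom to top): [11, 12, 26, 3, 3]


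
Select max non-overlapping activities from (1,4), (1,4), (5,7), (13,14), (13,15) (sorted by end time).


Greedy: pick earliest-ending, then skip overlaps.
Selected (3 activities): [(1, 4), (5, 7), (13, 14)]


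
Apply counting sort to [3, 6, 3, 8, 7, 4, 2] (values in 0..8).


Count array: [0, 0, 1, 2, 1, 0, 1, 1, 1]
Reconstruct: [2, 3, 3, 4, 6, 7, 8]


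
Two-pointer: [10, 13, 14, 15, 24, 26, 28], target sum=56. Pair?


Two pointers: lo=0, hi=6
No pair sums to 56


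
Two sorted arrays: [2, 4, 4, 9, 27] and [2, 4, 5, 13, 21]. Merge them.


Compare heads, take smaller each step.
Merged: [2, 2, 4, 4, 4, 5, 9, 13, 21, 27]


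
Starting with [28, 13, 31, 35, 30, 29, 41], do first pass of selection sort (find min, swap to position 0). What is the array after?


After one pass: [13, 28, 31, 35, 30, 29, 41]


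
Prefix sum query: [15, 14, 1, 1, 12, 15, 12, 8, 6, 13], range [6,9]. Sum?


Prefix sums: [0, 15, 29, 30, 31, 43, 58, 70, 78, 84, 97]
Sum[6..9] = prefix[10] - prefix[6] = 97 - 58 = 39


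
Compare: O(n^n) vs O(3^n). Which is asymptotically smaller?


exponential (base 3) grows slower than n^n
O(3^n) is asymptotically smaller; O(n^n) grows faster


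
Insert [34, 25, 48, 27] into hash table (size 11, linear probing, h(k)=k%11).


Insertions: 34->slot 1; 25->slot 3; 48->slot 4; 27->slot 5
Table: [None, 34, None, 25, 48, 27, None, None, None, None, None]


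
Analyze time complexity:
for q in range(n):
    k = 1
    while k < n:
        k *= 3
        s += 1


Per nesting level: O(n) * O(log n) = O(n log n)
Complexity: O(n log n)


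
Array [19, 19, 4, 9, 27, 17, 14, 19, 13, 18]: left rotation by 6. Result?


Left rotate by 6: [14, 19, 13, 18, 19, 19, 4, 9, 27, 17]


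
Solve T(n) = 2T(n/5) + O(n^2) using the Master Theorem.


a=2, b=5, c=2. log_5(2)=0.431 < c=2. Case 3: O(n^c) = O(n^2)
Complexity: O(n^2)


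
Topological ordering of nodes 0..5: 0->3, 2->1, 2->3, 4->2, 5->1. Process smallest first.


Kahn's algorithm, process smallest node first
Order: [0, 4, 2, 3, 5, 1]


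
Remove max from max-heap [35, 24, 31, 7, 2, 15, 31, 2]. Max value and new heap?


Max = 35
Replace root with last, heapify down
Resulting heap: [31, 24, 31, 7, 2, 15, 2]


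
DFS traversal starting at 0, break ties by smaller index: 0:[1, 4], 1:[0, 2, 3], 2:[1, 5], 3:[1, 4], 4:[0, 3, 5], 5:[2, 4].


DFS stack-based: start with [0]
Visit order: [0, 1, 2, 5, 4, 3]


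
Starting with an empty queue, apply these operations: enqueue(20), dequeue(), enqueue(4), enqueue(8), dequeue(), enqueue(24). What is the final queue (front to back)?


enqueue(20) -> [20]
dequeue() returns 20 -> []
enqueue(4) -> [4]
enqueue(8) -> [4, 8]
dequeue() returns 4 -> [8]
enqueue(24) -> [8, 24]
Final queue (front to back): [8, 24]


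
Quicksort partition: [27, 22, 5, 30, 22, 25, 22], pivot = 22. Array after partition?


Elements <= 22 go left of pivot.
Result: [22, 5, 22, 22, 27, 25, 30], pivot at index 3


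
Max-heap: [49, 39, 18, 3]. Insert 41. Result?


Append 41: [49, 39, 18, 3, 41]
Bubble up: swap idx 4(41) with idx 1(39)
Result: [49, 41, 18, 3, 39]


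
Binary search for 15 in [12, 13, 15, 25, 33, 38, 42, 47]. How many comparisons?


Search for 15:
[0,7] mid=3 arr[3]=25
[0,2] mid=1 arr[1]=13
[2,2] mid=2 arr[2]=15
Total: 3 comparisons


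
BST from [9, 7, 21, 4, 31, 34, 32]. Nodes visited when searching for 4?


BST root = 9
Search for 4: compare at each node
Path: [9, 7, 4]


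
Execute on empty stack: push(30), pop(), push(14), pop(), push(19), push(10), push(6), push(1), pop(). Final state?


push(30) -> [30]
pop() returns 30 -> []
push(14) -> [14]
pop() returns 14 -> []
push(19) -> [19]
push(10) -> [19, 10]
push(6) -> [19, 10, 6]
push(1) -> [19, 10, 6, 1]
pop() returns 1 -> [19, 10, 6]
Final stack (bottom to top): [19, 10, 6]


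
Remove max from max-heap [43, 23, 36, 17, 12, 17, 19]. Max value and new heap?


Max = 43
Replace root with last, heapify down
Resulting heap: [36, 23, 19, 17, 12, 17]


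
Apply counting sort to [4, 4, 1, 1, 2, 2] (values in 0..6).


Count array: [0, 2, 2, 0, 2, 0, 0]
Reconstruct: [1, 1, 2, 2, 4, 4]


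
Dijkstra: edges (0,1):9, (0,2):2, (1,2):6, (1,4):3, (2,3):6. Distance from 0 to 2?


Dijkstra from 0:
Distances: {0: 0, 1: 8, 2: 2, 3: 8, 4: 11}
Shortest distance to 2 = 2, path = [0, 2]


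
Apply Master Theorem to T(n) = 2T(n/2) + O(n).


a=2, b=2, c=1. log_2(2)=1 = c=1. Case 2: O(n^c log n) = O(n log n)
Complexity: O(n log n)


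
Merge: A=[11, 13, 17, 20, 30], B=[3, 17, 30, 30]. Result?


Compare heads, take smaller each step.
Merged: [3, 11, 13, 17, 17, 20, 30, 30, 30]


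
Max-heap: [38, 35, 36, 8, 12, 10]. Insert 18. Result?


Append 18: [38, 35, 36, 8, 12, 10, 18]
Bubble up: no swaps needed
Result: [38, 35, 36, 8, 12, 10, 18]


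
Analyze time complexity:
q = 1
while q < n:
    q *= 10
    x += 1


Per nesting level: O(log n) = O(log n)
Complexity: O(log n)


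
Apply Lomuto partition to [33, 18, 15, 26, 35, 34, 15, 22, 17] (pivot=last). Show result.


Elements <= 17 go left of pivot.
Result: [15, 15, 17, 26, 35, 34, 18, 22, 33], pivot at index 2


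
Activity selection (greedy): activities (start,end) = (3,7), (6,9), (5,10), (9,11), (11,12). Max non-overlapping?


Greedy: pick earliest-ending, then skip overlaps.
Selected (3 activities): [(3, 7), (9, 11), (11, 12)]


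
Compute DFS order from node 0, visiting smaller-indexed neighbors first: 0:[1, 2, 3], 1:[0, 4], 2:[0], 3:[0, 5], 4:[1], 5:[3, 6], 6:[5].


DFS stack-based: start with [0]
Visit order: [0, 1, 4, 2, 3, 5, 6]


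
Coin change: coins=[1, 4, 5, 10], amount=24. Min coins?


dp[0]=0; dp[i]=1+min(dp[i-c] for c in coins)
...dp[19]=3, dp[20]=2, dp[21]=3, dp[22]=4, dp[23]=4, dp[24]=3
Minimum coins for 24 = 3


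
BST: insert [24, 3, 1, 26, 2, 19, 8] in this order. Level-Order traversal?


Root = 24; build tree by BST insertion.
Level-Order traversal: [24, 3, 26, 1, 19, 2, 8]


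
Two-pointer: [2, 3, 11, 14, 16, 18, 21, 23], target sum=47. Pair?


Two pointers: lo=0, hi=7
No pair sums to 47


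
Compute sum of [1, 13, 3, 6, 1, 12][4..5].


Prefix sums: [0, 1, 14, 17, 23, 24, 36]
Sum[4..5] = prefix[6] - prefix[4] = 36 - 23 = 13


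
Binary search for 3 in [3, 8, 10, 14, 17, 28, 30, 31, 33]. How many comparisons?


Search for 3:
[0,8] mid=4 arr[4]=17
[0,3] mid=1 arr[1]=8
[0,0] mid=0 arr[0]=3
Total: 3 comparisons


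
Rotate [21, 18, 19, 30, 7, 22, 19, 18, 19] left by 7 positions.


Left rotate by 7: [18, 19, 21, 18, 19, 30, 7, 22, 19]


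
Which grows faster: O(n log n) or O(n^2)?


linearithmic grows slower than quadratic
O(n log n) is asymptotically smaller; O(n^2) grows faster


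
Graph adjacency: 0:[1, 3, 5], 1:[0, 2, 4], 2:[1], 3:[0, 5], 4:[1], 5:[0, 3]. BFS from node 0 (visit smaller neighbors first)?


BFS queue: start with [0]
Visit order: [0, 1, 3, 5, 2, 4]


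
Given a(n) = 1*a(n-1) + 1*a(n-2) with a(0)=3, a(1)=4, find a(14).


Build bottom-up:
...a(12)=843, a(13)=1364, a(14)=1*1364+1*843=2207


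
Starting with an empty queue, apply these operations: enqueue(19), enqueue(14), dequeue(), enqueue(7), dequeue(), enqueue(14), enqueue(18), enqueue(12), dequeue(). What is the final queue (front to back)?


enqueue(19) -> [19]
enqueue(14) -> [19, 14]
dequeue() returns 19 -> [14]
enqueue(7) -> [14, 7]
dequeue() returns 14 -> [7]
enqueue(14) -> [7, 14]
enqueue(18) -> [7, 14, 18]
enqueue(12) -> [7, 14, 18, 12]
dequeue() returns 7 -> [14, 18, 12]
Final queue (front to back): [14, 18, 12]


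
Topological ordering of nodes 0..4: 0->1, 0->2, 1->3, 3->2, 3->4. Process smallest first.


Kahn's algorithm, process smallest node first
Order: [0, 1, 3, 2, 4]


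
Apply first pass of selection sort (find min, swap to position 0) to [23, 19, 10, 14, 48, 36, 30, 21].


After one pass: [10, 19, 23, 14, 48, 36, 30, 21]


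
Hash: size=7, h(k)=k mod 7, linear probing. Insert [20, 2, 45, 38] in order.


Insertions: 20->slot 6; 2->slot 2; 45->slot 3; 38->slot 4
Table: [None, None, 2, 45, 38, None, 20]


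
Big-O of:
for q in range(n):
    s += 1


Per nesting level: O(n) = O(n)
Complexity: O(n)


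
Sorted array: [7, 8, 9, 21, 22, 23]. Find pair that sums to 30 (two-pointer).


Two pointers: lo=0, hi=5
Found pair: (7, 23) summing to 30


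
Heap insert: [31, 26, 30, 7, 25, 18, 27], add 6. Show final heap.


Append 6: [31, 26, 30, 7, 25, 18, 27, 6]
Bubble up: no swaps needed
Result: [31, 26, 30, 7, 25, 18, 27, 6]


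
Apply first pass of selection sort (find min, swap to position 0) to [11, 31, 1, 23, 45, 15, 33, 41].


After one pass: [1, 31, 11, 23, 45, 15, 33, 41]


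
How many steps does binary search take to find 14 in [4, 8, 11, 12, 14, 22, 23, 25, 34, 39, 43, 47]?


Search for 14:
[0,11] mid=5 arr[5]=22
[0,4] mid=2 arr[2]=11
[3,4] mid=3 arr[3]=12
[4,4] mid=4 arr[4]=14
Total: 4 comparisons


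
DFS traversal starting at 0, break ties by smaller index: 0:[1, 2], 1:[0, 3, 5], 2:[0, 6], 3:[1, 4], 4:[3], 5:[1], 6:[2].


DFS stack-based: start with [0]
Visit order: [0, 1, 3, 4, 5, 2, 6]


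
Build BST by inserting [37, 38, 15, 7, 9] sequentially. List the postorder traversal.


Root = 37; build tree by BST insertion.
Postorder traversal: [9, 7, 15, 38, 37]


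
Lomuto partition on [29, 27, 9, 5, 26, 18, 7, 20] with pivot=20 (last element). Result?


Elements <= 20 go left of pivot.
Result: [9, 5, 18, 7, 20, 29, 27, 26], pivot at index 4


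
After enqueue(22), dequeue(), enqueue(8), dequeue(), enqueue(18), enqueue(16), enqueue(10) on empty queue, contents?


enqueue(22) -> [22]
dequeue() returns 22 -> []
enqueue(8) -> [8]
dequeue() returns 8 -> []
enqueue(18) -> [18]
enqueue(16) -> [18, 16]
enqueue(10) -> [18, 16, 10]
Final queue (front to back): [18, 16, 10]


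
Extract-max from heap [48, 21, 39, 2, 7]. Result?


Max = 48
Replace root with last, heapify down
Resulting heap: [39, 21, 7, 2]


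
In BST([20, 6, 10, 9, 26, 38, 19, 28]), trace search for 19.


BST root = 20
Search for 19: compare at each node
Path: [20, 6, 10, 19]


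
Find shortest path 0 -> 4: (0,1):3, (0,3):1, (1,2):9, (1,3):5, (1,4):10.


Dijkstra from 0:
Distances: {0: 0, 1: 3, 2: 12, 3: 1, 4: 13}
Shortest distance to 4 = 13, path = [0, 1, 4]


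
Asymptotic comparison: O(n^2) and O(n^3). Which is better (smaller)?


quadratic grows slower than cubic
O(n^2) is asymptotically smaller; O(n^3) grows faster


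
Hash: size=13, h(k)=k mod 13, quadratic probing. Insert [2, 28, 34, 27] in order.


Insertions: 2->slot 2; 28->slot 3; 34->slot 8; 27->slot 1
Table: [None, 27, 2, 28, None, None, None, None, 34, None, None, None, None]


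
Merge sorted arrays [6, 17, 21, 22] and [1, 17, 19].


Compare heads, take smaller each step.
Merged: [1, 6, 17, 17, 19, 21, 22]


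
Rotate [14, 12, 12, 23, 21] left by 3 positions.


Left rotate by 3: [23, 21, 14, 12, 12]


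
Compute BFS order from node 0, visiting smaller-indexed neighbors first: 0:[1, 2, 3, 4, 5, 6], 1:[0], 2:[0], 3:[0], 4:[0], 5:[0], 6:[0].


BFS queue: start with [0]
Visit order: [0, 1, 2, 3, 4, 5, 6]


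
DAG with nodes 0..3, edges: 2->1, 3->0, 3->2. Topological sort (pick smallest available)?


Kahn's algorithm, process smallest node first
Order: [3, 0, 2, 1]


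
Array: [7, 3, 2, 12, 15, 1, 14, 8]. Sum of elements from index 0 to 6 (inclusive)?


Prefix sums: [0, 7, 10, 12, 24, 39, 40, 54, 62]
Sum[0..6] = prefix[7] - prefix[0] = 54 - 0 = 54


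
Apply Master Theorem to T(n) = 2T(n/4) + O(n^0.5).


a=2, b=4, c=0.5. log_4(2)=0.5 = c=0.5. Case 2: O(n^c log n) = O(sqrt(n) log n)
Complexity: O(sqrt(n) log n)


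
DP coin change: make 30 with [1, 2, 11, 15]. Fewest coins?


dp[0]=0; dp[i]=1+min(dp[i-c] for c in coins)
...dp[25]=4, dp[26]=2, dp[27]=3, dp[28]=3, dp[29]=4, dp[30]=2
Minimum coins for 30 = 2


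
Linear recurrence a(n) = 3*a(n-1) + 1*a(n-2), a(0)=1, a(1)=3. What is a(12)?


Build bottom-up:
...a(10)=141481, a(11)=467280, a(12)=3*467280+1*141481=1543321


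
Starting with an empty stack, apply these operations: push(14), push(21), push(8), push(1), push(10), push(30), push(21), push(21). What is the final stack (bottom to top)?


push(14) -> [14]
push(21) -> [14, 21]
push(8) -> [14, 21, 8]
push(1) -> [14, 21, 8, 1]
push(10) -> [14, 21, 8, 1, 10]
push(30) -> [14, 21, 8, 1, 10, 30]
push(21) -> [14, 21, 8, 1, 10, 30, 21]
push(21) -> [14, 21, 8, 1, 10, 30, 21, 21]
Final stack (bottom to top): [14, 21, 8, 1, 10, 30, 21, 21]


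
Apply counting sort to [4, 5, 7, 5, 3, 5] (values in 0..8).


Count array: [0, 0, 0, 1, 1, 3, 0, 1, 0]
Reconstruct: [3, 4, 5, 5, 5, 7]


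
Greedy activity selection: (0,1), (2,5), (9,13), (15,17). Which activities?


Greedy: pick earliest-ending, then skip overlaps.
Selected (4 activities): [(0, 1), (2, 5), (9, 13), (15, 17)]


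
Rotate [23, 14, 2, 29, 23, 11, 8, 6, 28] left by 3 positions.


Left rotate by 3: [29, 23, 11, 8, 6, 28, 23, 14, 2]


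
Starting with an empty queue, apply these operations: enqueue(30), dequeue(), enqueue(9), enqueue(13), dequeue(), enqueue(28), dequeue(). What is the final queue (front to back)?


enqueue(30) -> [30]
dequeue() returns 30 -> []
enqueue(9) -> [9]
enqueue(13) -> [9, 13]
dequeue() returns 9 -> [13]
enqueue(28) -> [13, 28]
dequeue() returns 13 -> [28]
Final queue (front to back): [28]


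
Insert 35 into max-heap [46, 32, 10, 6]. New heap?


Append 35: [46, 32, 10, 6, 35]
Bubble up: swap idx 4(35) with idx 1(32)
Result: [46, 35, 10, 6, 32]


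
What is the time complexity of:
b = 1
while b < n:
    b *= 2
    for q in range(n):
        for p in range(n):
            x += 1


Per nesting level: O(log n) * O(n) * O(n) = O(n^2 log n)
Complexity: O(n^2 log n)


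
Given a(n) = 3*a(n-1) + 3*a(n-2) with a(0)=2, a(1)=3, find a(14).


Build bottom-up:
...a(12)=8819442, a(13)=33437043, a(14)=3*33437043+3*8819442=126769455


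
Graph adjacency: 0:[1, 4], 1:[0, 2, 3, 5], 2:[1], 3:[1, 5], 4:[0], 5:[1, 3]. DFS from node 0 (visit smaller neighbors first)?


DFS stack-based: start with [0]
Visit order: [0, 1, 2, 3, 5, 4]


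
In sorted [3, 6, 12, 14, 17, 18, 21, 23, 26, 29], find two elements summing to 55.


Two pointers: lo=0, hi=9
Found pair: (26, 29) summing to 55


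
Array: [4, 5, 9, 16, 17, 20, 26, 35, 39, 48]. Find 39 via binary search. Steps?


Search for 39:
[0,9] mid=4 arr[4]=17
[5,9] mid=7 arr[7]=35
[8,9] mid=8 arr[8]=39
Total: 3 comparisons


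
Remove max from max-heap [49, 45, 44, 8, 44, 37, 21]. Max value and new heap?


Max = 49
Replace root with last, heapify down
Resulting heap: [45, 44, 44, 8, 21, 37]


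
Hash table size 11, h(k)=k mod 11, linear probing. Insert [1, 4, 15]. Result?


Insertions: 1->slot 1; 4->slot 4; 15->slot 5
Table: [None, 1, None, None, 4, 15, None, None, None, None, None]


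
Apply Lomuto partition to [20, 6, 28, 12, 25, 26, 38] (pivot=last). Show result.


Elements <= 38 go left of pivot.
Result: [20, 6, 28, 12, 25, 26, 38], pivot at index 6


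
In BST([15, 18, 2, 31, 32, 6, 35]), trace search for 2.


BST root = 15
Search for 2: compare at each node
Path: [15, 2]


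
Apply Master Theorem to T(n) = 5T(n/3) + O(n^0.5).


a=5, b=3, c=0.5. log_3(5)=1.465 > c=0.5. Case 1: O(n^log_b(a)) = O(n^1.465)
Complexity: O(n^1.465)


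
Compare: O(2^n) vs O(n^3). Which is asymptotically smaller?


cubic grows slower than exponential
O(n^3) is asymptotically smaller; O(2^n) grows faster


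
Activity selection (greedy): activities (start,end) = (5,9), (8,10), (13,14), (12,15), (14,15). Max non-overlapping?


Greedy: pick earliest-ending, then skip overlaps.
Selected (3 activities): [(5, 9), (13, 14), (14, 15)]


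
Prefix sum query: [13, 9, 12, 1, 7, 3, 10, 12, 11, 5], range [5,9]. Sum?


Prefix sums: [0, 13, 22, 34, 35, 42, 45, 55, 67, 78, 83]
Sum[5..9] = prefix[10] - prefix[5] = 83 - 42 = 41


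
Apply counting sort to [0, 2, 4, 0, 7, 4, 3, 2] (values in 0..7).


Count array: [2, 0, 2, 1, 2, 0, 0, 1]
Reconstruct: [0, 0, 2, 2, 3, 4, 4, 7]


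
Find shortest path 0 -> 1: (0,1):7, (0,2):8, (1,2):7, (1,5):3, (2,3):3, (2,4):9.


Dijkstra from 0:
Distances: {0: 0, 1: 7, 2: 8, 3: 11, 4: 17, 5: 10}
Shortest distance to 1 = 7, path = [0, 1]


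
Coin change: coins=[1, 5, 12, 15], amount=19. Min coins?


dp[0]=0; dp[i]=1+min(dp[i-c] for c in coins)
...dp[14]=3, dp[15]=1, dp[16]=2, dp[17]=2, dp[18]=3, dp[19]=4
Minimum coins for 19 = 4


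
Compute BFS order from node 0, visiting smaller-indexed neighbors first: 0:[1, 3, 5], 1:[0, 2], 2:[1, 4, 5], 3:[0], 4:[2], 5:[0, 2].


BFS queue: start with [0]
Visit order: [0, 1, 3, 5, 2, 4]


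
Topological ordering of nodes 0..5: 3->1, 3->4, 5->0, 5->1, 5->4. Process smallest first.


Kahn's algorithm, process smallest node first
Order: [2, 3, 5, 0, 1, 4]


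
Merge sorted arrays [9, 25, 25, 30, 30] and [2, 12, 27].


Compare heads, take smaller each step.
Merged: [2, 9, 12, 25, 25, 27, 30, 30]


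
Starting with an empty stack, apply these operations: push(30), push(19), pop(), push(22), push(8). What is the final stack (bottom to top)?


push(30) -> [30]
push(19) -> [30, 19]
pop() returns 19 -> [30]
push(22) -> [30, 22]
push(8) -> [30, 22, 8]
Final stack (bottom to top): [30, 22, 8]


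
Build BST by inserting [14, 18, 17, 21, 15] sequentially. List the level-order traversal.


Root = 14; build tree by BST insertion.
Level-Order traversal: [14, 18, 17, 21, 15]


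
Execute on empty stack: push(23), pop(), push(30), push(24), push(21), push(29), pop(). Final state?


push(23) -> [23]
pop() returns 23 -> []
push(30) -> [30]
push(24) -> [30, 24]
push(21) -> [30, 24, 21]
push(29) -> [30, 24, 21, 29]
pop() returns 29 -> [30, 24, 21]
Final stack (bottom to top): [30, 24, 21]


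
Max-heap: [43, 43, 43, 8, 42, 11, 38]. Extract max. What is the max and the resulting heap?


Max = 43
Replace root with last, heapify down
Resulting heap: [43, 42, 43, 8, 38, 11]


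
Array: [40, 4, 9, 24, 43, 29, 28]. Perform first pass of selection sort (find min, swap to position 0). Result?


After one pass: [4, 40, 9, 24, 43, 29, 28]


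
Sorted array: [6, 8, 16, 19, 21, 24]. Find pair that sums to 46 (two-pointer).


Two pointers: lo=0, hi=5
No pair sums to 46


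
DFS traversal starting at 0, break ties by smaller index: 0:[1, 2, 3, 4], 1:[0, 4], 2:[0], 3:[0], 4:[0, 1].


DFS stack-based: start with [0]
Visit order: [0, 1, 4, 2, 3]


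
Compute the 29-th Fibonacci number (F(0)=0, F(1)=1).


F(n)=F(n-1)+F(n-2)
...F(27)=196418, F(28)=317811, F(29)=514229


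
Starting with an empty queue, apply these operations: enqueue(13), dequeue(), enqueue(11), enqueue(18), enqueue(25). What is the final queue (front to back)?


enqueue(13) -> [13]
dequeue() returns 13 -> []
enqueue(11) -> [11]
enqueue(18) -> [11, 18]
enqueue(25) -> [11, 18, 25]
Final queue (front to back): [11, 18, 25]


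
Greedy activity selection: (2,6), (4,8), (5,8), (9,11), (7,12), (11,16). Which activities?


Greedy: pick earliest-ending, then skip overlaps.
Selected (3 activities): [(2, 6), (9, 11), (11, 16)]


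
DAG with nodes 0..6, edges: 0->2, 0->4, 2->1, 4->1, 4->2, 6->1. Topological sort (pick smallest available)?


Kahn's algorithm, process smallest node first
Order: [0, 3, 4, 2, 5, 6, 1]


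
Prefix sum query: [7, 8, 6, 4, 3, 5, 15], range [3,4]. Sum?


Prefix sums: [0, 7, 15, 21, 25, 28, 33, 48]
Sum[3..4] = prefix[5] - prefix[3] = 28 - 21 = 7


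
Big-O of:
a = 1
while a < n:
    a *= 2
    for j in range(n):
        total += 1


Per nesting level: O(log n) * O(n) = O(n log n)
Complexity: O(n log n)


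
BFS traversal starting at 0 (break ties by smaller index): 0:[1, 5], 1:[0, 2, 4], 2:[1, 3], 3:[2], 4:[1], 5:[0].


BFS queue: start with [0]
Visit order: [0, 1, 5, 2, 4, 3]


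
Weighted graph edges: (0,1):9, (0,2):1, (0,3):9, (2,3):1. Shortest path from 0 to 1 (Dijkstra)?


Dijkstra from 0:
Distances: {0: 0, 1: 9, 2: 1, 3: 2}
Shortest distance to 1 = 9, path = [0, 1]


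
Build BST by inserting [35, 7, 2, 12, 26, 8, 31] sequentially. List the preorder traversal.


Root = 35; build tree by BST insertion.
Preorder traversal: [35, 7, 2, 12, 8, 26, 31]


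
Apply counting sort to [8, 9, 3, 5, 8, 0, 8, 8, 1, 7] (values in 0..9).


Count array: [1, 1, 0, 1, 0, 1, 0, 1, 4, 1]
Reconstruct: [0, 1, 3, 5, 7, 8, 8, 8, 8, 9]


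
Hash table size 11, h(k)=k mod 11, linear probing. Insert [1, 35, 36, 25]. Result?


Insertions: 1->slot 1; 35->slot 2; 36->slot 3; 25->slot 4
Table: [None, 1, 35, 36, 25, None, None, None, None, None, None]


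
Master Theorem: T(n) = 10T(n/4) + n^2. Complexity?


a=10, b=4, c=2. log_4(10)=1.661 < c=2. Case 3: O(n^c) = O(n^2)
Complexity: O(n^2)


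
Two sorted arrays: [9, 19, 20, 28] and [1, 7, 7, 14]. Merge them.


Compare heads, take smaller each step.
Merged: [1, 7, 7, 9, 14, 19, 20, 28]


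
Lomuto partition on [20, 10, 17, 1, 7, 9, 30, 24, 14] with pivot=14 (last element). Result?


Elements <= 14 go left of pivot.
Result: [10, 1, 7, 9, 14, 20, 30, 24, 17], pivot at index 4


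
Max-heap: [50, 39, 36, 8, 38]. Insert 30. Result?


Append 30: [50, 39, 36, 8, 38, 30]
Bubble up: no swaps needed
Result: [50, 39, 36, 8, 38, 30]


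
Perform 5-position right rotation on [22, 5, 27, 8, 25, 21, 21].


Right rotate by 5: [27, 8, 25, 21, 21, 22, 5]


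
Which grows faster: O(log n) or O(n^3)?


logarithmic grows slower than cubic
O(log n) is asymptotically smaller; O(n^3) grows faster


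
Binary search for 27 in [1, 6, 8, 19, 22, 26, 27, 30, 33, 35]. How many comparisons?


Search for 27:
[0,9] mid=4 arr[4]=22
[5,9] mid=7 arr[7]=30
[5,6] mid=5 arr[5]=26
[6,6] mid=6 arr[6]=27
Total: 4 comparisons


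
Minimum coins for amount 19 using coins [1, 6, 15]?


dp[0]=0; dp[i]=1+min(dp[i-c] for c in coins)
...dp[14]=4, dp[15]=1, dp[16]=2, dp[17]=3, dp[18]=3, dp[19]=4
Minimum coins for 19 = 4


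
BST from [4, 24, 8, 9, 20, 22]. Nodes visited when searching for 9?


BST root = 4
Search for 9: compare at each node
Path: [4, 24, 8, 9]


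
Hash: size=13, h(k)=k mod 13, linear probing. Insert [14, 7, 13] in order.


Insertions: 14->slot 1; 7->slot 7; 13->slot 0
Table: [13, 14, None, None, None, None, None, 7, None, None, None, None, None]


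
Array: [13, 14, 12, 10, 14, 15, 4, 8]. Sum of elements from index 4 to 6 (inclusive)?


Prefix sums: [0, 13, 27, 39, 49, 63, 78, 82, 90]
Sum[4..6] = prefix[7] - prefix[4] = 82 - 49 = 33


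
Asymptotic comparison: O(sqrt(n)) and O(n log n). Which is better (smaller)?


sublinear grows slower than linearithmic
O(sqrt(n)) is asymptotically smaller; O(n log n) grows faster


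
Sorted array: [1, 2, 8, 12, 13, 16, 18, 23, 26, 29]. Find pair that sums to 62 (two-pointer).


Two pointers: lo=0, hi=9
No pair sums to 62


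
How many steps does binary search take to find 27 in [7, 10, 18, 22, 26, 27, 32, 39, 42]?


Search for 27:
[0,8] mid=4 arr[4]=26
[5,8] mid=6 arr[6]=32
[5,5] mid=5 arr[5]=27
Total: 3 comparisons


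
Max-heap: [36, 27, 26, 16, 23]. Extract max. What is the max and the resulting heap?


Max = 36
Replace root with last, heapify down
Resulting heap: [27, 23, 26, 16]


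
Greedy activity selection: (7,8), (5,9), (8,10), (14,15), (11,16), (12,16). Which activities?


Greedy: pick earliest-ending, then skip overlaps.
Selected (3 activities): [(7, 8), (8, 10), (14, 15)]


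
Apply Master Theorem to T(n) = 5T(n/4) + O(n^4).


a=5, b=4, c=4. log_4(5)=1.161 < c=4. Case 3: O(n^c) = O(n^4)
Complexity: O(n^4)


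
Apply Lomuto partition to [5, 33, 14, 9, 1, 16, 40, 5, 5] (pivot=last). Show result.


Elements <= 5 go left of pivot.
Result: [5, 1, 5, 5, 33, 16, 40, 14, 9], pivot at index 3


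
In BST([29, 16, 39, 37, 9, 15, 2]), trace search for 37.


BST root = 29
Search for 37: compare at each node
Path: [29, 39, 37]


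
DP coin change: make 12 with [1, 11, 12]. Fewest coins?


dp[0]=0; dp[i]=1+min(dp[i-c] for c in coins)
...dp[7]=7, dp[8]=8, dp[9]=9, dp[10]=10, dp[11]=1, dp[12]=1
Minimum coins for 12 = 1


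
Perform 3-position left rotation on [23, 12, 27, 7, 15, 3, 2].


Left rotate by 3: [7, 15, 3, 2, 23, 12, 27]


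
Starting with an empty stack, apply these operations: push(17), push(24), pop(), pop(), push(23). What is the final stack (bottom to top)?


push(17) -> [17]
push(24) -> [17, 24]
pop() returns 24 -> [17]
pop() returns 17 -> []
push(23) -> [23]
Final stack (bottom to top): [23]


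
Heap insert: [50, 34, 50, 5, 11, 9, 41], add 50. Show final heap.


Append 50: [50, 34, 50, 5, 11, 9, 41, 50]
Bubble up: swap idx 7(50) with idx 3(5); swap idx 3(50) with idx 1(34)
Result: [50, 50, 50, 34, 11, 9, 41, 5]


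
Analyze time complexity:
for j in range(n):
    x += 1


Per nesting level: O(n) = O(n)
Complexity: O(n)


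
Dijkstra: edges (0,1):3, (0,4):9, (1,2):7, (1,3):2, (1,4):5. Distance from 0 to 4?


Dijkstra from 0:
Distances: {0: 0, 1: 3, 2: 10, 3: 5, 4: 8}
Shortest distance to 4 = 8, path = [0, 1, 4]


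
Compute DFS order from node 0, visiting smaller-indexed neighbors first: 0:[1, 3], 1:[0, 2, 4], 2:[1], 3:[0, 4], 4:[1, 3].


DFS stack-based: start with [0]
Visit order: [0, 1, 2, 4, 3]


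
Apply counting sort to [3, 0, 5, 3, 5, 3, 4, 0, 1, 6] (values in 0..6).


Count array: [2, 1, 0, 3, 1, 2, 1]
Reconstruct: [0, 0, 1, 3, 3, 3, 4, 5, 5, 6]


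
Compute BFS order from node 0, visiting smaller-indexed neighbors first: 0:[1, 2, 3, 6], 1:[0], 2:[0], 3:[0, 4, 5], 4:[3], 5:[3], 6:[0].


BFS queue: start with [0]
Visit order: [0, 1, 2, 3, 6, 4, 5]


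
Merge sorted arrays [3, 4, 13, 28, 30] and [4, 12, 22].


Compare heads, take smaller each step.
Merged: [3, 4, 4, 12, 13, 22, 28, 30]


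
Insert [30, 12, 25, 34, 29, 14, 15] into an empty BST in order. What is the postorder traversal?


Root = 30; build tree by BST insertion.
Postorder traversal: [15, 14, 29, 25, 12, 34, 30]


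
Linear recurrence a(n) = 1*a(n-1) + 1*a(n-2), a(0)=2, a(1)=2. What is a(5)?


Build bottom-up:
...a(3)=6, a(4)=10, a(5)=1*10+1*6=16


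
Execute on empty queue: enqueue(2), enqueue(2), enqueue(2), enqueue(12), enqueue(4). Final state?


enqueue(2) -> [2]
enqueue(2) -> [2, 2]
enqueue(2) -> [2, 2, 2]
enqueue(12) -> [2, 2, 2, 12]
enqueue(4) -> [2, 2, 2, 12, 4]
Final queue (front to back): [2, 2, 2, 12, 4]


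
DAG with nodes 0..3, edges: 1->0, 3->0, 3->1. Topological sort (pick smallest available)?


Kahn's algorithm, process smallest node first
Order: [2, 3, 1, 0]


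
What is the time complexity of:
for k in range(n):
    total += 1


Per nesting level: O(n) = O(n)
Complexity: O(n)


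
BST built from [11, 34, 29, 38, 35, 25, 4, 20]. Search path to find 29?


BST root = 11
Search for 29: compare at each node
Path: [11, 34, 29]


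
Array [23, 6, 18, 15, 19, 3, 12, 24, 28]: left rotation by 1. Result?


Left rotate by 1: [6, 18, 15, 19, 3, 12, 24, 28, 23]


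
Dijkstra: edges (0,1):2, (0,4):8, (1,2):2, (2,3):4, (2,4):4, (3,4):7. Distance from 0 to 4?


Dijkstra from 0:
Distances: {0: 0, 1: 2, 2: 4, 3: 8, 4: 8}
Shortest distance to 4 = 8, path = [0, 4]


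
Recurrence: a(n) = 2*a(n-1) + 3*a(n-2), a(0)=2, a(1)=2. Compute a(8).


Build bottom-up:
...a(6)=730, a(7)=2186, a(8)=2*2186+3*730=6562


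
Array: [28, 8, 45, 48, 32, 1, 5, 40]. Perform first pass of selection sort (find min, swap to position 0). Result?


After one pass: [1, 8, 45, 48, 32, 28, 5, 40]


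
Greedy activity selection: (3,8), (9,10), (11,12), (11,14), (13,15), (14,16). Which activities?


Greedy: pick earliest-ending, then skip overlaps.
Selected (4 activities): [(3, 8), (9, 10), (11, 12), (13, 15)]


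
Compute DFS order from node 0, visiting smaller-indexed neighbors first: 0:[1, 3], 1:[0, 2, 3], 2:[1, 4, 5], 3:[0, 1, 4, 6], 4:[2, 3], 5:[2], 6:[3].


DFS stack-based: start with [0]
Visit order: [0, 1, 2, 4, 3, 6, 5]


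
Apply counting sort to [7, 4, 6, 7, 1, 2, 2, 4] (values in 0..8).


Count array: [0, 1, 2, 0, 2, 0, 1, 2, 0]
Reconstruct: [1, 2, 2, 4, 4, 6, 7, 7]


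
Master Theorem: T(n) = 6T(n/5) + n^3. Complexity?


a=6, b=5, c=3. log_5(6)=1.113 < c=3. Case 3: O(n^c) = O(n^3)
Complexity: O(n^3)


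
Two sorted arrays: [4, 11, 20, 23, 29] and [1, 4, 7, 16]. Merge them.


Compare heads, take smaller each step.
Merged: [1, 4, 4, 7, 11, 16, 20, 23, 29]


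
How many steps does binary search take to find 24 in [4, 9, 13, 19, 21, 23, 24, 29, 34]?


Search for 24:
[0,8] mid=4 arr[4]=21
[5,8] mid=6 arr[6]=24
Total: 2 comparisons


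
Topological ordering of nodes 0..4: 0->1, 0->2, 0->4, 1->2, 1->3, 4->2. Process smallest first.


Kahn's algorithm, process smallest node first
Order: [0, 1, 3, 4, 2]


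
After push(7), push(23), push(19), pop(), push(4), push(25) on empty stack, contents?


push(7) -> [7]
push(23) -> [7, 23]
push(19) -> [7, 23, 19]
pop() returns 19 -> [7, 23]
push(4) -> [7, 23, 4]
push(25) -> [7, 23, 4, 25]
Final stack (bottom to top): [7, 23, 4, 25]


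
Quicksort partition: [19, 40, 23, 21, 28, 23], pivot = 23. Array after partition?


Elements <= 23 go left of pivot.
Result: [19, 23, 21, 23, 28, 40], pivot at index 3


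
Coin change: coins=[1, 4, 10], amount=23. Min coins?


dp[0]=0; dp[i]=1+min(dp[i-c] for c in coins)
...dp[18]=3, dp[19]=4, dp[20]=2, dp[21]=3, dp[22]=4, dp[23]=5
Minimum coins for 23 = 5


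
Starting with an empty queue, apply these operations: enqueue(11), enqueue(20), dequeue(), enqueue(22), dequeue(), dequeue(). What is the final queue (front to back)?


enqueue(11) -> [11]
enqueue(20) -> [11, 20]
dequeue() returns 11 -> [20]
enqueue(22) -> [20, 22]
dequeue() returns 20 -> [22]
dequeue() returns 22 -> []
Final queue (front to back): []


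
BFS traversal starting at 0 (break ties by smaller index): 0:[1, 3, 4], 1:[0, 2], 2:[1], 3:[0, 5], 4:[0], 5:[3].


BFS queue: start with [0]
Visit order: [0, 1, 3, 4, 2, 5]


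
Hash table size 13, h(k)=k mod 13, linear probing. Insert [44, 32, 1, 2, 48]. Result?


Insertions: 44->slot 5; 32->slot 6; 1->slot 1; 2->slot 2; 48->slot 9
Table: [None, 1, 2, None, None, 44, 32, None, None, 48, None, None, None]


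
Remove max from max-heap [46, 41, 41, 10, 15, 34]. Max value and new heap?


Max = 46
Replace root with last, heapify down
Resulting heap: [41, 34, 41, 10, 15]


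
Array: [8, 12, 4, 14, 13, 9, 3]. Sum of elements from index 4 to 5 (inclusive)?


Prefix sums: [0, 8, 20, 24, 38, 51, 60, 63]
Sum[4..5] = prefix[6] - prefix[4] = 60 - 38 = 22


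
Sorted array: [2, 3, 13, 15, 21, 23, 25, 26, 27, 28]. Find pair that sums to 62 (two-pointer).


Two pointers: lo=0, hi=9
No pair sums to 62


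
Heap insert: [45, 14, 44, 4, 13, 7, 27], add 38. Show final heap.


Append 38: [45, 14, 44, 4, 13, 7, 27, 38]
Bubble up: swap idx 7(38) with idx 3(4); swap idx 3(38) with idx 1(14)
Result: [45, 38, 44, 14, 13, 7, 27, 4]


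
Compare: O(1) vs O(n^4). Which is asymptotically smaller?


constant grows slower than quartic
O(1) is asymptotically smaller; O(n^4) grows faster


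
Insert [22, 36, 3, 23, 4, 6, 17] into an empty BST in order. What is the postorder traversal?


Root = 22; build tree by BST insertion.
Postorder traversal: [17, 6, 4, 3, 23, 36, 22]


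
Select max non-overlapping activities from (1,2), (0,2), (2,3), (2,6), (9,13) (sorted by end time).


Greedy: pick earliest-ending, then skip overlaps.
Selected (3 activities): [(1, 2), (2, 3), (9, 13)]


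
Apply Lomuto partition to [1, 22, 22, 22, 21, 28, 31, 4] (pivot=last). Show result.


Elements <= 4 go left of pivot.
Result: [1, 4, 22, 22, 21, 28, 31, 22], pivot at index 1


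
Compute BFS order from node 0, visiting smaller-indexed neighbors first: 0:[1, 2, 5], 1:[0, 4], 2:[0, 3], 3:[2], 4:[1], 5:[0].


BFS queue: start with [0]
Visit order: [0, 1, 2, 5, 4, 3]


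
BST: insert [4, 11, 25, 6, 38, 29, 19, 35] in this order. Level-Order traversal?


Root = 4; build tree by BST insertion.
Level-Order traversal: [4, 11, 6, 25, 19, 38, 29, 35]


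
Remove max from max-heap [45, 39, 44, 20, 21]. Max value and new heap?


Max = 45
Replace root with last, heapify down
Resulting heap: [44, 39, 21, 20]


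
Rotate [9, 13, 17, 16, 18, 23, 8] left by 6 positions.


Left rotate by 6: [8, 9, 13, 17, 16, 18, 23]


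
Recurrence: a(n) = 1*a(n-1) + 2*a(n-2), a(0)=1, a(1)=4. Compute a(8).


Build bottom-up:
...a(6)=106, a(7)=214, a(8)=1*214+2*106=426


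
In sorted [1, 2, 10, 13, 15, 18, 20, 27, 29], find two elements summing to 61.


Two pointers: lo=0, hi=8
No pair sums to 61


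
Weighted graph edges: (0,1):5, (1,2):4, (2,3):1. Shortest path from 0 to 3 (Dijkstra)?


Dijkstra from 0:
Distances: {0: 0, 1: 5, 2: 9, 3: 10}
Shortest distance to 3 = 10, path = [0, 1, 2, 3]


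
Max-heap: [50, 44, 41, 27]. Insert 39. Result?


Append 39: [50, 44, 41, 27, 39]
Bubble up: no swaps needed
Result: [50, 44, 41, 27, 39]


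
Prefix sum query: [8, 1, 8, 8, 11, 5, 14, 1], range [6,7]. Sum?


Prefix sums: [0, 8, 9, 17, 25, 36, 41, 55, 56]
Sum[6..7] = prefix[8] - prefix[6] = 56 - 41 = 15


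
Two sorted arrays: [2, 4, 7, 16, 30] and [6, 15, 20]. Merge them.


Compare heads, take smaller each step.
Merged: [2, 4, 6, 7, 15, 16, 20, 30]


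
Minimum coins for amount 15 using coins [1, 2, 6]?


dp[0]=0; dp[i]=1+min(dp[i-c] for c in coins)
...dp[10]=3, dp[11]=4, dp[12]=2, dp[13]=3, dp[14]=3, dp[15]=4
Minimum coins for 15 = 4


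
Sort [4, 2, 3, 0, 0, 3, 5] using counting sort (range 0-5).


Count array: [2, 0, 1, 2, 1, 1]
Reconstruct: [0, 0, 2, 3, 3, 4, 5]


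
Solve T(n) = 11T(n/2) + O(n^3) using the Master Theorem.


a=11, b=2, c=3. log_2(11)=3.459 > c=3. Case 1: O(n^log_b(a)) = O(n^3.459)
Complexity: O(n^3.459)


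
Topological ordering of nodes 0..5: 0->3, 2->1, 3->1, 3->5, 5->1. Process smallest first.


Kahn's algorithm, process smallest node first
Order: [0, 2, 3, 4, 5, 1]


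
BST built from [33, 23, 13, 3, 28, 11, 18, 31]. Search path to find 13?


BST root = 33
Search for 13: compare at each node
Path: [33, 23, 13]


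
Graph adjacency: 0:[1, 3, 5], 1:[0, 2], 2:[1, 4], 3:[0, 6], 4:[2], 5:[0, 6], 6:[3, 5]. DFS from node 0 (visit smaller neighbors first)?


DFS stack-based: start with [0]
Visit order: [0, 1, 2, 4, 3, 6, 5]


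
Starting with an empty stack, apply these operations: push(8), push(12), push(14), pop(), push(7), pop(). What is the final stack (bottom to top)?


push(8) -> [8]
push(12) -> [8, 12]
push(14) -> [8, 12, 14]
pop() returns 14 -> [8, 12]
push(7) -> [8, 12, 7]
pop() returns 7 -> [8, 12]
Final stack (bottom to top): [8, 12]


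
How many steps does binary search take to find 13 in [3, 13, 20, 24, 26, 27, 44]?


Search for 13:
[0,6] mid=3 arr[3]=24
[0,2] mid=1 arr[1]=13
Total: 2 comparisons


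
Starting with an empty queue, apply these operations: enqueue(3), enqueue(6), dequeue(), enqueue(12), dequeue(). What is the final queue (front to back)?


enqueue(3) -> [3]
enqueue(6) -> [3, 6]
dequeue() returns 3 -> [6]
enqueue(12) -> [6, 12]
dequeue() returns 6 -> [12]
Final queue (front to back): [12]


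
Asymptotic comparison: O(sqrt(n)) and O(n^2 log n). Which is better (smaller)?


sublinear grows slower than n^2 log n
O(sqrt(n)) is asymptotically smaller; O(n^2 log n) grows faster


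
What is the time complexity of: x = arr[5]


Analysis: constant-time operation, no loop
Complexity: O(1)


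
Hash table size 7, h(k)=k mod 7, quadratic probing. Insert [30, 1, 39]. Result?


Insertions: 30->slot 2; 1->slot 1; 39->slot 4
Table: [None, 1, 30, None, 39, None, None]


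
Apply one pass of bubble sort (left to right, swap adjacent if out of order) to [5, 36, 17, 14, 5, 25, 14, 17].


After one pass: [5, 17, 14, 5, 25, 14, 17, 36]


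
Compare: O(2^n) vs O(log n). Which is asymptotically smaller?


logarithmic grows slower than exponential
O(log n) is asymptotically smaller; O(2^n) grows faster


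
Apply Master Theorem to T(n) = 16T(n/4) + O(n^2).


a=16, b=4, c=2. log_4(16)=2 = c=2. Case 2: O(n^c log n) = O(n^2 log n)
Complexity: O(n^2 log n)


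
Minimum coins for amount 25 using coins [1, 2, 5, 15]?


dp[0]=0; dp[i]=1+min(dp[i-c] for c in coins)
...dp[20]=2, dp[21]=3, dp[22]=3, dp[23]=4, dp[24]=4, dp[25]=3
Minimum coins for 25 = 3


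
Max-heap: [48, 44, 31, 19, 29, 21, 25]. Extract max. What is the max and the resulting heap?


Max = 48
Replace root with last, heapify down
Resulting heap: [44, 29, 31, 19, 25, 21]


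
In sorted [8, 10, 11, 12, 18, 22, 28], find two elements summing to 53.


Two pointers: lo=0, hi=6
No pair sums to 53


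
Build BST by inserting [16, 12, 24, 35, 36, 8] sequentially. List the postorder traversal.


Root = 16; build tree by BST insertion.
Postorder traversal: [8, 12, 36, 35, 24, 16]


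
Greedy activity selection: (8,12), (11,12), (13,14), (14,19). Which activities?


Greedy: pick earliest-ending, then skip overlaps.
Selected (3 activities): [(8, 12), (13, 14), (14, 19)]


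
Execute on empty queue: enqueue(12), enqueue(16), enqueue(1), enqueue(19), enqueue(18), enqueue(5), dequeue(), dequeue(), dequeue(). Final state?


enqueue(12) -> [12]
enqueue(16) -> [12, 16]
enqueue(1) -> [12, 16, 1]
enqueue(19) -> [12, 16, 1, 19]
enqueue(18) -> [12, 16, 1, 19, 18]
enqueue(5) -> [12, 16, 1, 19, 18, 5]
dequeue() returns 12 -> [16, 1, 19, 18, 5]
dequeue() returns 16 -> [1, 19, 18, 5]
dequeue() returns 1 -> [19, 18, 5]
Final queue (front to back): [19, 18, 5]


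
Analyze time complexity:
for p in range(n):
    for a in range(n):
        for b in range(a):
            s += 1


Per nesting level: O(n) * O(n) * O(n) [triangular over a] = O(n^3)
Complexity: O(n^3)
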